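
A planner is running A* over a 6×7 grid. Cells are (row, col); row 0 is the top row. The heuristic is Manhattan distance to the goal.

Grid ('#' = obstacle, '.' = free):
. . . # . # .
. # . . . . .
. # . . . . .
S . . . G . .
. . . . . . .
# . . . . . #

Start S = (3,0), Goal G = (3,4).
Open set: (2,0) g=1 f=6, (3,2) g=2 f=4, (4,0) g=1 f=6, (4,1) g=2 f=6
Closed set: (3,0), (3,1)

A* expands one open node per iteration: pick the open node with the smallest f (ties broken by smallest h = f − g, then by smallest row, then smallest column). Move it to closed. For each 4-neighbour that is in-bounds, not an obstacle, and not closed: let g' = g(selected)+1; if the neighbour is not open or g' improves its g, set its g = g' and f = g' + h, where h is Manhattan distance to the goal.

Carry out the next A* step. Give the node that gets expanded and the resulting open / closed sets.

expanded=(3,2); open=[(2,0) g=1 f=6, (2,2) g=3 f=6, (3,3) g=3 f=4, (4,0) g=1 f=6, (4,1) g=2 f=6, (4,2) g=3 f=6]; closed=[(3,0), (3,1), (3,2)]

step 1: expand (3,2) (f=4, h=2) → closed; open now [(2,0) g=1 f=6, (2,2) g=3 f=6, (3,3) g=3 f=4, (4,0) g=1 f=6, (4,1) g=2 f=6, (4,2) g=3 f=6]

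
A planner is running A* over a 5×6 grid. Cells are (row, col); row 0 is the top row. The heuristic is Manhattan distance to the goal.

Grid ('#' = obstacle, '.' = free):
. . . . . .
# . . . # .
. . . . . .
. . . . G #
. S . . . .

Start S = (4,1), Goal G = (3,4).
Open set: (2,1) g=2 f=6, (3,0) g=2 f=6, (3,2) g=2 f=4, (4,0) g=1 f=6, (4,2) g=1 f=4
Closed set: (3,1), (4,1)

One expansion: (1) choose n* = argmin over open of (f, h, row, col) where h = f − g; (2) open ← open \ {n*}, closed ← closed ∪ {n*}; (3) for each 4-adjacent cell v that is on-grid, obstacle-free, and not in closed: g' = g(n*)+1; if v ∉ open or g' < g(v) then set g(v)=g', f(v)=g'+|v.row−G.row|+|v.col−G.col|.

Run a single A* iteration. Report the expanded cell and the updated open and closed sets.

expanded=(3,2); open=[(2,1) g=2 f=6, (2,2) g=3 f=6, (3,0) g=2 f=6, (3,3) g=3 f=4, (4,0) g=1 f=6, (4,2) g=1 f=4]; closed=[(3,1), (3,2), (4,1)]

step 1: expand (3,2) (f=4, h=2) → closed; open now [(2,1) g=2 f=6, (2,2) g=3 f=6, (3,0) g=2 f=6, (3,3) g=3 f=4, (4,0) g=1 f=6, (4,2) g=1 f=4]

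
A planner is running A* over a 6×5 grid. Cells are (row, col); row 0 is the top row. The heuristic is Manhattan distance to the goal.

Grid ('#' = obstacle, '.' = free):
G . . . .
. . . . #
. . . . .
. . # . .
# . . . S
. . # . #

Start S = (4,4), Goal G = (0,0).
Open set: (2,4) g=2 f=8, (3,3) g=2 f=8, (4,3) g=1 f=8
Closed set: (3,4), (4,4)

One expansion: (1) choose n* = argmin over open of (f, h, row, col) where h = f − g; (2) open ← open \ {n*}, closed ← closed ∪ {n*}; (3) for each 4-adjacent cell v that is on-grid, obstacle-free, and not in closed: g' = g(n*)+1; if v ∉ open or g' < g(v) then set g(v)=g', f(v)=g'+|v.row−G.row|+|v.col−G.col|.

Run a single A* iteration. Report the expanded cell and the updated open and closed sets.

expanded=(2,4); open=[(2,3) g=3 f=8, (3,3) g=2 f=8, (4,3) g=1 f=8]; closed=[(2,4), (3,4), (4,4)]

step 1: expand (2,4) (f=8, h=6) → closed; open now [(2,3) g=3 f=8, (3,3) g=2 f=8, (4,3) g=1 f=8]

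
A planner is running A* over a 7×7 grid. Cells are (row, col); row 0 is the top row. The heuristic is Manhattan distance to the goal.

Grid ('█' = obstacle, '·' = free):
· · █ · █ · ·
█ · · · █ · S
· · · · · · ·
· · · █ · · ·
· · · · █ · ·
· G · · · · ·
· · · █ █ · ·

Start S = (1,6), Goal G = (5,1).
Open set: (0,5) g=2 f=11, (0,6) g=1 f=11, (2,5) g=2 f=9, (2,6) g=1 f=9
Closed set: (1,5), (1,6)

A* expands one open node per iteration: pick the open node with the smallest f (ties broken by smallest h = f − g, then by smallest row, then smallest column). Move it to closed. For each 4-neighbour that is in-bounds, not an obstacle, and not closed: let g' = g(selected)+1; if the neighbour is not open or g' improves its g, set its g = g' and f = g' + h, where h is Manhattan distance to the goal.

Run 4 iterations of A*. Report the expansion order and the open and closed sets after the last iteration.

order=[(2,5) → (2,4) → (2,3) → (2,2)]; open=[(0,5) g=2 f=11, (0,6) g=1 f=11, (1,2) g=6 f=11, (1,3) g=5 f=11, (2,1) g=6 f=9, (2,6) g=1 f=9, (3,2) g=6 f=9, (3,4) g=4 f=9, (3,5) g=3 f=9]; closed=[(1,5), (1,6), (2,2), (2,3), (2,4), (2,5)]

step 1: expand (2,5) (f=9, h=7) → closed; open now [(0,5) g=2 f=11, (0,6) g=1 f=11, (2,4) g=3 f=9, (2,6) g=1 f=9, (3,5) g=3 f=9]
step 2: expand (2,4) (f=9, h=6) → closed; open now [(0,5) g=2 f=11, (0,6) g=1 f=11, (2,3) g=4 f=9, (2,6) g=1 f=9, (3,4) g=4 f=9, (3,5) g=3 f=9]
step 3: expand (2,3) (f=9, h=5) → closed; open now [(0,5) g=2 f=11, (0,6) g=1 f=11, (1,3) g=5 f=11, (2,2) g=5 f=9, (2,6) g=1 f=9, (3,4) g=4 f=9, (3,5) g=3 f=9]
step 4: expand (2,2) (f=9, h=4) → closed; open now [(0,5) g=2 f=11, (0,6) g=1 f=11, (1,2) g=6 f=11, (1,3) g=5 f=11, (2,1) g=6 f=9, (2,6) g=1 f=9, (3,2) g=6 f=9, (3,4) g=4 f=9, (3,5) g=3 f=9]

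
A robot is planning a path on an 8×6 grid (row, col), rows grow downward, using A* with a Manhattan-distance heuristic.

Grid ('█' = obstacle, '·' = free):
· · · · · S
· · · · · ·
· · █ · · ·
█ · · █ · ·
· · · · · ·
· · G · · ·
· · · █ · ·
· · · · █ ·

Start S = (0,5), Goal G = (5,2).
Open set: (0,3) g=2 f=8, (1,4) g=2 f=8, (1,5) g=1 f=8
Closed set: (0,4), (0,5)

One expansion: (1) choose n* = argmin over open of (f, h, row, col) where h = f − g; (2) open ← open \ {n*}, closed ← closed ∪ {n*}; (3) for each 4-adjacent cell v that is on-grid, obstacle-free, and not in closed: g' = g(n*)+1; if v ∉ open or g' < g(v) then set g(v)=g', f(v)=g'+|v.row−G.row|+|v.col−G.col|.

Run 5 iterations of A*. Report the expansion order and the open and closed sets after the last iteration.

order=[(0,3) → (0,2) → (1,2) → (1,3) → (2,3)]; open=[(0,1) g=4 f=10, (1,1) g=5 f=10, (1,4) g=2 f=8, (1,5) g=1 f=8, (2,4) g=5 f=10]; closed=[(0,2), (0,3), (0,4), (0,5), (1,2), (1,3), (2,3)]

step 1: expand (0,3) (f=8, h=6) → closed; open now [(0,2) g=3 f=8, (1,3) g=3 f=8, (1,4) g=2 f=8, (1,5) g=1 f=8]
step 2: expand (0,2) (f=8, h=5) → closed; open now [(0,1) g=4 f=10, (1,2) g=4 f=8, (1,3) g=3 f=8, (1,4) g=2 f=8, (1,5) g=1 f=8]
step 3: expand (1,2) (f=8, h=4) → closed; open now [(0,1) g=4 f=10, (1,1) g=5 f=10, (1,3) g=3 f=8, (1,4) g=2 f=8, (1,5) g=1 f=8]
step 4: expand (1,3) (f=8, h=5) → closed; open now [(0,1) g=4 f=10, (1,1) g=5 f=10, (1,4) g=2 f=8, (1,5) g=1 f=8, (2,3) g=4 f=8]
step 5: expand (2,3) (f=8, h=4) → closed; open now [(0,1) g=4 f=10, (1,1) g=5 f=10, (1,4) g=2 f=8, (1,5) g=1 f=8, (2,4) g=5 f=10]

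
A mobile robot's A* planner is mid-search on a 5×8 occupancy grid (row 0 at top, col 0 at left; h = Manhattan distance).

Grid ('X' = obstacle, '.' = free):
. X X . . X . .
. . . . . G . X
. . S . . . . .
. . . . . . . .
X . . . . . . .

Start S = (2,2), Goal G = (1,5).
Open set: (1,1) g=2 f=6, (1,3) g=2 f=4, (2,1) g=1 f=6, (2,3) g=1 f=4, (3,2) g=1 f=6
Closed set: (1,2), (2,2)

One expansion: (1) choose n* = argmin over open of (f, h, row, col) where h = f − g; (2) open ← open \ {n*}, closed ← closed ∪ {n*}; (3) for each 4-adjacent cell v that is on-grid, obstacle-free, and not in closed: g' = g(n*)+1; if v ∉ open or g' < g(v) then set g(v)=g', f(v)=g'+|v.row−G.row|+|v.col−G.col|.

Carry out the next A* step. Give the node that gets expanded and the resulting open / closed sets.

step 1: expand (1,3) (f=4, h=2) → closed; open now [(0,3) g=3 f=6, (1,1) g=2 f=6, (1,4) g=3 f=4, (2,1) g=1 f=6, (2,3) g=1 f=4, (3,2) g=1 f=6]

expanded=(1,3); open=[(0,3) g=3 f=6, (1,1) g=2 f=6, (1,4) g=3 f=4, (2,1) g=1 f=6, (2,3) g=1 f=4, (3,2) g=1 f=6]; closed=[(1,2), (1,3), (2,2)]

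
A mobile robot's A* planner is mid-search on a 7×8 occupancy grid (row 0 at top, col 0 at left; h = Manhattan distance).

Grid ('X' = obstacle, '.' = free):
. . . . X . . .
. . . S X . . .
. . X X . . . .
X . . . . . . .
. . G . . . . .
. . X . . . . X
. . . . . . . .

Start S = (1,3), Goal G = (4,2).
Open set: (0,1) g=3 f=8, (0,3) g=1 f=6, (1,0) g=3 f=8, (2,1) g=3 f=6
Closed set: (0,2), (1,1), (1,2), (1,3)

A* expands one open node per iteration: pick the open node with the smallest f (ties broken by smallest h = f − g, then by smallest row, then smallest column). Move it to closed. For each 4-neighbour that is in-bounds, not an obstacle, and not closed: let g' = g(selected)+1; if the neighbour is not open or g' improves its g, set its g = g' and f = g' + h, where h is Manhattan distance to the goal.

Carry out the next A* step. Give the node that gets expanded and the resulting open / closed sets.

expanded=(2,1); open=[(0,1) g=3 f=8, (0,3) g=1 f=6, (1,0) g=3 f=8, (2,0) g=4 f=8, (3,1) g=4 f=6]; closed=[(0,2), (1,1), (1,2), (1,3), (2,1)]

step 1: expand (2,1) (f=6, h=3) → closed; open now [(0,1) g=3 f=8, (0,3) g=1 f=6, (1,0) g=3 f=8, (2,0) g=4 f=8, (3,1) g=4 f=6]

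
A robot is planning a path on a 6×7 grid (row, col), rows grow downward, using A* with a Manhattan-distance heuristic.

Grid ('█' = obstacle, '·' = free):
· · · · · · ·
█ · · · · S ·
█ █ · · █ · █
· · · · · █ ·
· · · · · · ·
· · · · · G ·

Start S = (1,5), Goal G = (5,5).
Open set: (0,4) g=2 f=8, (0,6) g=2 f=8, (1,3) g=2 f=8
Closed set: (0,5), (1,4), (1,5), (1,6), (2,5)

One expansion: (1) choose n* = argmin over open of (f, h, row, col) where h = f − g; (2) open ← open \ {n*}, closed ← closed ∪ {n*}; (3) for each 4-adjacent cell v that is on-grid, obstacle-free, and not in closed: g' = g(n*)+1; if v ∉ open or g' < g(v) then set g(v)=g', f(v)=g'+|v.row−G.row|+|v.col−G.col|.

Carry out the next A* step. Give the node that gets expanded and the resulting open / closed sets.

expanded=(0,4); open=[(0,3) g=3 f=10, (0,6) g=2 f=8, (1,3) g=2 f=8]; closed=[(0,4), (0,5), (1,4), (1,5), (1,6), (2,5)]

step 1: expand (0,4) (f=8, h=6) → closed; open now [(0,3) g=3 f=10, (0,6) g=2 f=8, (1,3) g=2 f=8]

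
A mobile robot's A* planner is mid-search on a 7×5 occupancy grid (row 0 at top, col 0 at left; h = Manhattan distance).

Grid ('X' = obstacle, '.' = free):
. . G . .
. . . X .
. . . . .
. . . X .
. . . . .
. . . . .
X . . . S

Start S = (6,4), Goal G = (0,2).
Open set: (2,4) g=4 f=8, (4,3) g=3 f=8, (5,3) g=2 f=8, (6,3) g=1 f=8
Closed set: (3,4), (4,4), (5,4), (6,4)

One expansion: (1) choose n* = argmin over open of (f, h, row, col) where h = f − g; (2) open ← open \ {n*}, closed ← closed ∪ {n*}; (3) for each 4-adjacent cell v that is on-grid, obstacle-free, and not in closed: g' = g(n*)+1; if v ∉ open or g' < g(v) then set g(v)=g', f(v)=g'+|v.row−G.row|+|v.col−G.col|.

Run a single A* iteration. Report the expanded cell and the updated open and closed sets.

expanded=(2,4); open=[(1,4) g=5 f=8, (2,3) g=5 f=8, (4,3) g=3 f=8, (5,3) g=2 f=8, (6,3) g=1 f=8]; closed=[(2,4), (3,4), (4,4), (5,4), (6,4)]

step 1: expand (2,4) (f=8, h=4) → closed; open now [(1,4) g=5 f=8, (2,3) g=5 f=8, (4,3) g=3 f=8, (5,3) g=2 f=8, (6,3) g=1 f=8]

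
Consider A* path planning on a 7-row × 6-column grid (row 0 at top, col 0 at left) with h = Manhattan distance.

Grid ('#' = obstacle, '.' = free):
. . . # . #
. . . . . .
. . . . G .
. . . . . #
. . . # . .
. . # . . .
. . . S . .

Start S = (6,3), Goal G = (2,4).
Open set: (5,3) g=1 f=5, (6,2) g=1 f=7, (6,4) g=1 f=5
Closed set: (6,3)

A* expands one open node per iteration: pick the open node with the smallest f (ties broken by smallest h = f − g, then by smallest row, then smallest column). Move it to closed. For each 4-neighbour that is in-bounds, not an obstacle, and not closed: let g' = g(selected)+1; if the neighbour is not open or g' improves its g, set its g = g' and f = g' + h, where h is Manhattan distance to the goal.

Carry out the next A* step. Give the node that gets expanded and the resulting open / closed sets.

step 1: expand (5,3) (f=5, h=4) → closed; open now [(5,4) g=2 f=5, (6,2) g=1 f=7, (6,4) g=1 f=5]

expanded=(5,3); open=[(5,4) g=2 f=5, (6,2) g=1 f=7, (6,4) g=1 f=5]; closed=[(5,3), (6,3)]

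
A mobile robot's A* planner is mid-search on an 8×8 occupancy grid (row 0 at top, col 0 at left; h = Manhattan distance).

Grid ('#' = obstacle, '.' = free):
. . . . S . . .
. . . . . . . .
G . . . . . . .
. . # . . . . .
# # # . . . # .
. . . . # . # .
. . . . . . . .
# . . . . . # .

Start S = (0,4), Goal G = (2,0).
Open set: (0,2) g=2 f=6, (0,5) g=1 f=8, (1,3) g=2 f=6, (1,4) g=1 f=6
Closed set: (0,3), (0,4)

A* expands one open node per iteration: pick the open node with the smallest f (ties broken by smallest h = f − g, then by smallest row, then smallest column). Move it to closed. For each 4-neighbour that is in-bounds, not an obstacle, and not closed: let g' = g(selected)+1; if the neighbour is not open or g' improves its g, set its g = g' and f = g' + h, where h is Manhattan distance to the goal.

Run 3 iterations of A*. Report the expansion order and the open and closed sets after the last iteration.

step 1: expand (0,2) (f=6, h=4) → closed; open now [(0,1) g=3 f=6, (0,5) g=1 f=8, (1,2) g=3 f=6, (1,3) g=2 f=6, (1,4) g=1 f=6]
step 2: expand (0,1) (f=6, h=3) → closed; open now [(0,0) g=4 f=6, (0,5) g=1 f=8, (1,1) g=4 f=6, (1,2) g=3 f=6, (1,3) g=2 f=6, (1,4) g=1 f=6]
step 3: expand (0,0) (f=6, h=2) → closed; open now [(0,5) g=1 f=8, (1,0) g=5 f=6, (1,1) g=4 f=6, (1,2) g=3 f=6, (1,3) g=2 f=6, (1,4) g=1 f=6]

order=[(0,2) → (0,1) → (0,0)]; open=[(0,5) g=1 f=8, (1,0) g=5 f=6, (1,1) g=4 f=6, (1,2) g=3 f=6, (1,3) g=2 f=6, (1,4) g=1 f=6]; closed=[(0,0), (0,1), (0,2), (0,3), (0,4)]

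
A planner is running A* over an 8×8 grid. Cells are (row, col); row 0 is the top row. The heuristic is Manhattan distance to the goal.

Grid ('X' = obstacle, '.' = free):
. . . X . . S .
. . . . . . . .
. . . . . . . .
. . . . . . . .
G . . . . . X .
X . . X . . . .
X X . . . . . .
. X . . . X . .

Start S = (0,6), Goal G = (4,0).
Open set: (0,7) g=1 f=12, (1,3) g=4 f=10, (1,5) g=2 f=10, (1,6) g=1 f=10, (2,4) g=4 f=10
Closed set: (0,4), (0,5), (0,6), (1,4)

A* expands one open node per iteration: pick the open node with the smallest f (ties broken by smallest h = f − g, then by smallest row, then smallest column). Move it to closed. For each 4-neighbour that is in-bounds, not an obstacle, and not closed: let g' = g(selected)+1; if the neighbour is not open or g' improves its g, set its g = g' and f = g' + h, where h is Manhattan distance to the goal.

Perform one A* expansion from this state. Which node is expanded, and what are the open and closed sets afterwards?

expanded=(1,3); open=[(0,7) g=1 f=12, (1,2) g=5 f=10, (1,5) g=2 f=10, (1,6) g=1 f=10, (2,3) g=5 f=10, (2,4) g=4 f=10]; closed=[(0,4), (0,5), (0,6), (1,3), (1,4)]

step 1: expand (1,3) (f=10, h=6) → closed; open now [(0,7) g=1 f=12, (1,2) g=5 f=10, (1,5) g=2 f=10, (1,6) g=1 f=10, (2,3) g=5 f=10, (2,4) g=4 f=10]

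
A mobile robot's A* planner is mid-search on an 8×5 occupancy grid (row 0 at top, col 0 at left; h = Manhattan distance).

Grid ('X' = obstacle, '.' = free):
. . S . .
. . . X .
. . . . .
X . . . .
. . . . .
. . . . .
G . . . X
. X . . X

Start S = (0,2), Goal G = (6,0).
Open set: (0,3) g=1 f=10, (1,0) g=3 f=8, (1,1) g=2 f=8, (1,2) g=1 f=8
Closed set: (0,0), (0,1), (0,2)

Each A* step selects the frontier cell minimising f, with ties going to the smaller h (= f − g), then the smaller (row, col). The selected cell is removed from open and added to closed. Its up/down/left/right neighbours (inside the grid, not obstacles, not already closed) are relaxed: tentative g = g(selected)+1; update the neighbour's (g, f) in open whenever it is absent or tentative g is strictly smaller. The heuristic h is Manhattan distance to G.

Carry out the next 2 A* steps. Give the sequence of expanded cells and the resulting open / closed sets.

order=[(1,0) → (2,0)]; open=[(0,3) g=1 f=10, (1,1) g=2 f=8, (1,2) g=1 f=8, (2,1) g=5 f=10]; closed=[(0,0), (0,1), (0,2), (1,0), (2,0)]

step 1: expand (1,0) (f=8, h=5) → closed; open now [(0,3) g=1 f=10, (1,1) g=2 f=8, (1,2) g=1 f=8, (2,0) g=4 f=8]
step 2: expand (2,0) (f=8, h=4) → closed; open now [(0,3) g=1 f=10, (1,1) g=2 f=8, (1,2) g=1 f=8, (2,1) g=5 f=10]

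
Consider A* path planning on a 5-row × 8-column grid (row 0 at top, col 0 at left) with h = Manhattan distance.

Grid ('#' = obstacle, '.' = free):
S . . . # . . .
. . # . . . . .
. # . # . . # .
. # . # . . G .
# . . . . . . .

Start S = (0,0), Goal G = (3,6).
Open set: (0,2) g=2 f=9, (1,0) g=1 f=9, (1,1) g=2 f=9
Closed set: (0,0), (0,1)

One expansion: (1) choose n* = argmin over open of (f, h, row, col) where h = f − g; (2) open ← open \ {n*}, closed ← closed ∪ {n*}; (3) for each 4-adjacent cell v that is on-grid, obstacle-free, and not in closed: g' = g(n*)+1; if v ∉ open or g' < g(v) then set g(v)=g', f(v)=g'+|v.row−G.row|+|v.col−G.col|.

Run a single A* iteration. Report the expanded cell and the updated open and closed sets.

expanded=(0,2); open=[(0,3) g=3 f=9, (1,0) g=1 f=9, (1,1) g=2 f=9]; closed=[(0,0), (0,1), (0,2)]

step 1: expand (0,2) (f=9, h=7) → closed; open now [(0,3) g=3 f=9, (1,0) g=1 f=9, (1,1) g=2 f=9]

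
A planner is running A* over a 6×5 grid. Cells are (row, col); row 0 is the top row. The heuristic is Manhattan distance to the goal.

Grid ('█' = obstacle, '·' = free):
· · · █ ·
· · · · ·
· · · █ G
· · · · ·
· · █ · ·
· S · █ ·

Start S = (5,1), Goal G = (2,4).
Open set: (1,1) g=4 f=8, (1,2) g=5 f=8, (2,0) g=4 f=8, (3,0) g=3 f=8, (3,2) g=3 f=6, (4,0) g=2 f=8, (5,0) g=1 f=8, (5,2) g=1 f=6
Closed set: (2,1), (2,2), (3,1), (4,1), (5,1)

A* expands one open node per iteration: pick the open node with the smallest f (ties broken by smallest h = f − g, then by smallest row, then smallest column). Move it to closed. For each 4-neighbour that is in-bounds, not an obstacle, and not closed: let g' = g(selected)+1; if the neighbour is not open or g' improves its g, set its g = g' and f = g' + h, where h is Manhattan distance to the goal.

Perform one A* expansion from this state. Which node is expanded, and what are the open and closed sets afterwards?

expanded=(3,2); open=[(1,1) g=4 f=8, (1,2) g=5 f=8, (2,0) g=4 f=8, (3,0) g=3 f=8, (3,3) g=4 f=6, (4,0) g=2 f=8, (5,0) g=1 f=8, (5,2) g=1 f=6]; closed=[(2,1), (2,2), (3,1), (3,2), (4,1), (5,1)]

step 1: expand (3,2) (f=6, h=3) → closed; open now [(1,1) g=4 f=8, (1,2) g=5 f=8, (2,0) g=4 f=8, (3,0) g=3 f=8, (3,3) g=4 f=6, (4,0) g=2 f=8, (5,0) g=1 f=8, (5,2) g=1 f=6]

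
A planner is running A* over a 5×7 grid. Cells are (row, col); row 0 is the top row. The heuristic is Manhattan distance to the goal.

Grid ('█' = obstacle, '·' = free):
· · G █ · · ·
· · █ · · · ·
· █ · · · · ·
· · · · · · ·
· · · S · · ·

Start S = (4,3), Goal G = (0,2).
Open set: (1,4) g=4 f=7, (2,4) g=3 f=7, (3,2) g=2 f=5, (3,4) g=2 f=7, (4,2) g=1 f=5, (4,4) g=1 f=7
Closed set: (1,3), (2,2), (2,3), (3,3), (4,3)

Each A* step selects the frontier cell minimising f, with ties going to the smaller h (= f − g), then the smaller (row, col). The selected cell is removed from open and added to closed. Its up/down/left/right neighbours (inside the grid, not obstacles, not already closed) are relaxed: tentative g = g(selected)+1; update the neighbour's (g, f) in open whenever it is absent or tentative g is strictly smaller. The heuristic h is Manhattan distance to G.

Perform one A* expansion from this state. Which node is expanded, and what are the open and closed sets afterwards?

step 1: expand (3,2) (f=5, h=3) → closed; open now [(1,4) g=4 f=7, (2,4) g=3 f=7, (3,1) g=3 f=7, (3,4) g=2 f=7, (4,2) g=1 f=5, (4,4) g=1 f=7]

expanded=(3,2); open=[(1,4) g=4 f=7, (2,4) g=3 f=7, (3,1) g=3 f=7, (3,4) g=2 f=7, (4,2) g=1 f=5, (4,4) g=1 f=7]; closed=[(1,3), (2,2), (2,3), (3,2), (3,3), (4,3)]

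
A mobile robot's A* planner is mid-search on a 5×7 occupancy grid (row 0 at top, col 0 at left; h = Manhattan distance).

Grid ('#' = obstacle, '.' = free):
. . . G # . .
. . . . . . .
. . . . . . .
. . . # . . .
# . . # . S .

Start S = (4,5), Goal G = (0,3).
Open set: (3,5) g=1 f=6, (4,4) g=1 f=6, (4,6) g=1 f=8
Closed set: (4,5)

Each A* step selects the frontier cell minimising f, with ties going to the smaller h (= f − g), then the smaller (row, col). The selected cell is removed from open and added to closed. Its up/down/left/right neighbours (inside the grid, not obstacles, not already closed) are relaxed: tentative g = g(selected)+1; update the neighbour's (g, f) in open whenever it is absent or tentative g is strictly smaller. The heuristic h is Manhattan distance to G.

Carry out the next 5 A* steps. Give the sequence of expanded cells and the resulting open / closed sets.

step 1: expand (3,5) (f=6, h=5) → closed; open now [(2,5) g=2 f=6, (3,4) g=2 f=6, (3,6) g=2 f=8, (4,4) g=1 f=6, (4,6) g=1 f=8]
step 2: expand (2,5) (f=6, h=4) → closed; open now [(1,5) g=3 f=6, (2,4) g=3 f=6, (2,6) g=3 f=8, (3,4) g=2 f=6, (3,6) g=2 f=8, (4,4) g=1 f=6, (4,6) g=1 f=8]
step 3: expand (1,5) (f=6, h=3) → closed; open now [(0,5) g=4 f=6, (1,4) g=4 f=6, (1,6) g=4 f=8, (2,4) g=3 f=6, (2,6) g=3 f=8, (3,4) g=2 f=6, (3,6) g=2 f=8, (4,4) g=1 f=6, (4,6) g=1 f=8]
step 4: expand (0,5) (f=6, h=2) → closed; open now [(0,6) g=5 f=8, (1,4) g=4 f=6, (1,6) g=4 f=8, (2,4) g=3 f=6, (2,6) g=3 f=8, (3,4) g=2 f=6, (3,6) g=2 f=8, (4,4) g=1 f=6, (4,6) g=1 f=8]
step 5: expand (1,4) (f=6, h=2) → closed; open now [(0,6) g=5 f=8, (1,3) g=5 f=6, (1,6) g=4 f=8, (2,4) g=3 f=6, (2,6) g=3 f=8, (3,4) g=2 f=6, (3,6) g=2 f=8, (4,4) g=1 f=6, (4,6) g=1 f=8]

order=[(3,5) → (2,5) → (1,5) → (0,5) → (1,4)]; open=[(0,6) g=5 f=8, (1,3) g=5 f=6, (1,6) g=4 f=8, (2,4) g=3 f=6, (2,6) g=3 f=8, (3,4) g=2 f=6, (3,6) g=2 f=8, (4,4) g=1 f=6, (4,6) g=1 f=8]; closed=[(0,5), (1,4), (1,5), (2,5), (3,5), (4,5)]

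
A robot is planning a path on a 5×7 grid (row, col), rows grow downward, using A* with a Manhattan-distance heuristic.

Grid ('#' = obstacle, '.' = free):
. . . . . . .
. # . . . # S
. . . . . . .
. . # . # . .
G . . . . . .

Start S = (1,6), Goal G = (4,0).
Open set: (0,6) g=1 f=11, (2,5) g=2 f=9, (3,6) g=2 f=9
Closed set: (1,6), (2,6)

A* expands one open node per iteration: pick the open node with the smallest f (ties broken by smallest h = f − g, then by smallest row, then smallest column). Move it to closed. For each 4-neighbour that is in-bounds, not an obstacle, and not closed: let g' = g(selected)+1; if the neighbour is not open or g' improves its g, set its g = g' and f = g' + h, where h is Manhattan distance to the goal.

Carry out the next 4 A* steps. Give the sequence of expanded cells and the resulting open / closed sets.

order=[(2,5) → (2,4) → (2,3) → (2,2)]; open=[(0,6) g=1 f=11, (1,2) g=6 f=11, (1,3) g=5 f=11, (1,4) g=4 f=11, (2,1) g=6 f=9, (3,3) g=5 f=9, (3,5) g=3 f=9, (3,6) g=2 f=9]; closed=[(1,6), (2,2), (2,3), (2,4), (2,5), (2,6)]

step 1: expand (2,5) (f=9, h=7) → closed; open now [(0,6) g=1 f=11, (2,4) g=3 f=9, (3,5) g=3 f=9, (3,6) g=2 f=9]
step 2: expand (2,4) (f=9, h=6) → closed; open now [(0,6) g=1 f=11, (1,4) g=4 f=11, (2,3) g=4 f=9, (3,5) g=3 f=9, (3,6) g=2 f=9]
step 3: expand (2,3) (f=9, h=5) → closed; open now [(0,6) g=1 f=11, (1,3) g=5 f=11, (1,4) g=4 f=11, (2,2) g=5 f=9, (3,3) g=5 f=9, (3,5) g=3 f=9, (3,6) g=2 f=9]
step 4: expand (2,2) (f=9, h=4) → closed; open now [(0,6) g=1 f=11, (1,2) g=6 f=11, (1,3) g=5 f=11, (1,4) g=4 f=11, (2,1) g=6 f=9, (3,3) g=5 f=9, (3,5) g=3 f=9, (3,6) g=2 f=9]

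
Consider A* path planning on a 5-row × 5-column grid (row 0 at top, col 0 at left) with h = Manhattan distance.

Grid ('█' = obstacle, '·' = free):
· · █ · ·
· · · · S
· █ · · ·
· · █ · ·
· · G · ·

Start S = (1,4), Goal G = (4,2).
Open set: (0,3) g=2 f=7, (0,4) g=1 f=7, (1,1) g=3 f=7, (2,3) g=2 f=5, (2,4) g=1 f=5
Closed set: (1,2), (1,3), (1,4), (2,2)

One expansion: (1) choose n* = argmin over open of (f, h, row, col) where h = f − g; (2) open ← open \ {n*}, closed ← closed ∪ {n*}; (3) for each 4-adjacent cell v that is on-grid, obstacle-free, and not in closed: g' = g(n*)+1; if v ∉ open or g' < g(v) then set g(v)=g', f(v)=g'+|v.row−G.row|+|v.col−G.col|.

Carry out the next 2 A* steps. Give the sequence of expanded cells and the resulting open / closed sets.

step 1: expand (2,3) (f=5, h=3) → closed; open now [(0,3) g=2 f=7, (0,4) g=1 f=7, (1,1) g=3 f=7, (2,4) g=1 f=5, (3,3) g=3 f=5]
step 2: expand (3,3) (f=5, h=2) → closed; open now [(0,3) g=2 f=7, (0,4) g=1 f=7, (1,1) g=3 f=7, (2,4) g=1 f=5, (3,4) g=4 f=7, (4,3) g=4 f=5]

order=[(2,3) → (3,3)]; open=[(0,3) g=2 f=7, (0,4) g=1 f=7, (1,1) g=3 f=7, (2,4) g=1 f=5, (3,4) g=4 f=7, (4,3) g=4 f=5]; closed=[(1,2), (1,3), (1,4), (2,2), (2,3), (3,3)]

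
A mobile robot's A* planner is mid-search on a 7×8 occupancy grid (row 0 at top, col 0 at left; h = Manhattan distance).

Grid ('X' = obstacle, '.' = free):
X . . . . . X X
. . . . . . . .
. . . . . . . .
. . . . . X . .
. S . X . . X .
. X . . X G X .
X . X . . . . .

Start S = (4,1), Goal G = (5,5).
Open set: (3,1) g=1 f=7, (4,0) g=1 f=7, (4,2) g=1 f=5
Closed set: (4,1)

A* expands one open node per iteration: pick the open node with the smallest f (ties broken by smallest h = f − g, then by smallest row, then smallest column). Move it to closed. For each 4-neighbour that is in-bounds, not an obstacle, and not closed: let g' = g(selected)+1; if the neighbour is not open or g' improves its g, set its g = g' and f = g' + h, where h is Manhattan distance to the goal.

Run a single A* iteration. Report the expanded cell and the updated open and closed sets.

step 1: expand (4,2) (f=5, h=4) → closed; open now [(3,1) g=1 f=7, (3,2) g=2 f=7, (4,0) g=1 f=7, (5,2) g=2 f=5]

expanded=(4,2); open=[(3,1) g=1 f=7, (3,2) g=2 f=7, (4,0) g=1 f=7, (5,2) g=2 f=5]; closed=[(4,1), (4,2)]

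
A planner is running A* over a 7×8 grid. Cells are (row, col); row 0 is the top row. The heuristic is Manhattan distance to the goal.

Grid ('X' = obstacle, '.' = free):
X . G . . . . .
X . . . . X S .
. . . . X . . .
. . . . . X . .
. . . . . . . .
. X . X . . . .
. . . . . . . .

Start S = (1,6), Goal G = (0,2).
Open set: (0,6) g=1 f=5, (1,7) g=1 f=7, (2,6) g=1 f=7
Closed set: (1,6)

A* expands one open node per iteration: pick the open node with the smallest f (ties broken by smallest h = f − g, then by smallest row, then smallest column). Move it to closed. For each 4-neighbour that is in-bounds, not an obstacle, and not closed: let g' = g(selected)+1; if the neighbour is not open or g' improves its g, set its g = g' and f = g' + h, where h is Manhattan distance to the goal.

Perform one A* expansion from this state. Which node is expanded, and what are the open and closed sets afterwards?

expanded=(0,6); open=[(0,5) g=2 f=5, (0,7) g=2 f=7, (1,7) g=1 f=7, (2,6) g=1 f=7]; closed=[(0,6), (1,6)]

step 1: expand (0,6) (f=5, h=4) → closed; open now [(0,5) g=2 f=5, (0,7) g=2 f=7, (1,7) g=1 f=7, (2,6) g=1 f=7]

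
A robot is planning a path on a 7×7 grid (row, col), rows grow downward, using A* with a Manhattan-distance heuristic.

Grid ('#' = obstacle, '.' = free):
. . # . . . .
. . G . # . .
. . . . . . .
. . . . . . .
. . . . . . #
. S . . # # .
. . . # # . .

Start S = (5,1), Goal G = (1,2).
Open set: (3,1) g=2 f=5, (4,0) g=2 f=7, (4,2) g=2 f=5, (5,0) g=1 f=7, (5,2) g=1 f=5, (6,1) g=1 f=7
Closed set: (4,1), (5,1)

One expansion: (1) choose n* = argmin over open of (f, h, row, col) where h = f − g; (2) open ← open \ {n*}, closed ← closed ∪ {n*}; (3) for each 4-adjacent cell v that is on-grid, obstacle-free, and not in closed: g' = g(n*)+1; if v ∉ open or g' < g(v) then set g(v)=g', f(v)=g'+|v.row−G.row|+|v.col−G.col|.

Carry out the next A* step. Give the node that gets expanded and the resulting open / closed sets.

step 1: expand (3,1) (f=5, h=3) → closed; open now [(2,1) g=3 f=5, (3,0) g=3 f=7, (3,2) g=3 f=5, (4,0) g=2 f=7, (4,2) g=2 f=5, (5,0) g=1 f=7, (5,2) g=1 f=5, (6,1) g=1 f=7]

expanded=(3,1); open=[(2,1) g=3 f=5, (3,0) g=3 f=7, (3,2) g=3 f=5, (4,0) g=2 f=7, (4,2) g=2 f=5, (5,0) g=1 f=7, (5,2) g=1 f=5, (6,1) g=1 f=7]; closed=[(3,1), (4,1), (5,1)]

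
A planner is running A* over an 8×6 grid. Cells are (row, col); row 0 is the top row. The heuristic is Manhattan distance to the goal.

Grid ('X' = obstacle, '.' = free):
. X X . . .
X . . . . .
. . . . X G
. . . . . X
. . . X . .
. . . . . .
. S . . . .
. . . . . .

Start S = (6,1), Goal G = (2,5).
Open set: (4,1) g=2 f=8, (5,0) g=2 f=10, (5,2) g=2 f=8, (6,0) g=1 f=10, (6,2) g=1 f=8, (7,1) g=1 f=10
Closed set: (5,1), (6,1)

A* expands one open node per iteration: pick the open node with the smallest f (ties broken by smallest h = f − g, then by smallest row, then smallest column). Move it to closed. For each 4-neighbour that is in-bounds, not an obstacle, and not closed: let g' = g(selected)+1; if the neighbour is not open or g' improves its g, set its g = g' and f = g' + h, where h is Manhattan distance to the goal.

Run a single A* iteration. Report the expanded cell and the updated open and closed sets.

expanded=(4,1); open=[(3,1) g=3 f=8, (4,0) g=3 f=10, (4,2) g=3 f=8, (5,0) g=2 f=10, (5,2) g=2 f=8, (6,0) g=1 f=10, (6,2) g=1 f=8, (7,1) g=1 f=10]; closed=[(4,1), (5,1), (6,1)]

step 1: expand (4,1) (f=8, h=6) → closed; open now [(3,1) g=3 f=8, (4,0) g=3 f=10, (4,2) g=3 f=8, (5,0) g=2 f=10, (5,2) g=2 f=8, (6,0) g=1 f=10, (6,2) g=1 f=8, (7,1) g=1 f=10]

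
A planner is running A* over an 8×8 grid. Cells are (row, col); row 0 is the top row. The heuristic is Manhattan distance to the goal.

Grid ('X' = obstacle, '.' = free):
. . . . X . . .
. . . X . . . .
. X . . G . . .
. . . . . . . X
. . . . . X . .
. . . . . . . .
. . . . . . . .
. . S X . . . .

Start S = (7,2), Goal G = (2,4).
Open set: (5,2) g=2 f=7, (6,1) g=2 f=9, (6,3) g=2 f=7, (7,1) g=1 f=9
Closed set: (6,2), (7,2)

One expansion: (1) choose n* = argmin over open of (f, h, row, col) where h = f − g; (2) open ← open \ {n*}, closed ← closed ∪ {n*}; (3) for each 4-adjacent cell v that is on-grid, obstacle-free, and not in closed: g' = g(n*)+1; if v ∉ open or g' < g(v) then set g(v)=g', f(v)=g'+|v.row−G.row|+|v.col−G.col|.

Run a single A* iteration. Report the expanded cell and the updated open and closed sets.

step 1: expand (5,2) (f=7, h=5) → closed; open now [(4,2) g=3 f=7, (5,1) g=3 f=9, (5,3) g=3 f=7, (6,1) g=2 f=9, (6,3) g=2 f=7, (7,1) g=1 f=9]

expanded=(5,2); open=[(4,2) g=3 f=7, (5,1) g=3 f=9, (5,3) g=3 f=7, (6,1) g=2 f=9, (6,3) g=2 f=7, (7,1) g=1 f=9]; closed=[(5,2), (6,2), (7,2)]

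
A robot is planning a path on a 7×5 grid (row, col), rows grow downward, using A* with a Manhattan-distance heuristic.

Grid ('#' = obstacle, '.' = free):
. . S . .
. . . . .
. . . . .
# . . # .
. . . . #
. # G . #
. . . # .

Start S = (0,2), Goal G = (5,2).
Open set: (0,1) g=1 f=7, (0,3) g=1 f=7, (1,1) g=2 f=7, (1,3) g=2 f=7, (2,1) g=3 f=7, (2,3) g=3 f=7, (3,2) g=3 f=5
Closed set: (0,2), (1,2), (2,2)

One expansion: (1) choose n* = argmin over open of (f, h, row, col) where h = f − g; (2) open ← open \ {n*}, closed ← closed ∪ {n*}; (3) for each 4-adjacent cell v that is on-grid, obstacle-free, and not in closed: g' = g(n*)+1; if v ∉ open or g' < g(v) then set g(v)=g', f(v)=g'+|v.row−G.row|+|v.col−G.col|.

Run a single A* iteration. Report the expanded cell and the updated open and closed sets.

step 1: expand (3,2) (f=5, h=2) → closed; open now [(0,1) g=1 f=7, (0,3) g=1 f=7, (1,1) g=2 f=7, (1,3) g=2 f=7, (2,1) g=3 f=7, (2,3) g=3 f=7, (3,1) g=4 f=7, (4,2) g=4 f=5]

expanded=(3,2); open=[(0,1) g=1 f=7, (0,3) g=1 f=7, (1,1) g=2 f=7, (1,3) g=2 f=7, (2,1) g=3 f=7, (2,3) g=3 f=7, (3,1) g=4 f=7, (4,2) g=4 f=5]; closed=[(0,2), (1,2), (2,2), (3,2)]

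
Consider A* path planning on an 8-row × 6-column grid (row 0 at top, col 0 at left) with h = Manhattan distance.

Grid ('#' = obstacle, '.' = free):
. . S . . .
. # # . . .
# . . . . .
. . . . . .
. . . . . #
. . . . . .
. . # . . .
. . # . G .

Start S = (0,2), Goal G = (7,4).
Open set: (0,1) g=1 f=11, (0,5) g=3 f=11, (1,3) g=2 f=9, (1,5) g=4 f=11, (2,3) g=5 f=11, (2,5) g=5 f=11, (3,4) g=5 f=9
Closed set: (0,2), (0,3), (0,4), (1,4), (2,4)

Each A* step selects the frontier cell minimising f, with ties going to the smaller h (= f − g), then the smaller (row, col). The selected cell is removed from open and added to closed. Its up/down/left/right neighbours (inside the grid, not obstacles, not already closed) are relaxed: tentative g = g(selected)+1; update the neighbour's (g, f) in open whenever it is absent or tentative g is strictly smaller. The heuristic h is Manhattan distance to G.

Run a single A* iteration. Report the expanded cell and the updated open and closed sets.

expanded=(3,4); open=[(0,1) g=1 f=11, (0,5) g=3 f=11, (1,3) g=2 f=9, (1,5) g=4 f=11, (2,3) g=5 f=11, (2,5) g=5 f=11, (3,3) g=6 f=11, (3,5) g=6 f=11, (4,4) g=6 f=9]; closed=[(0,2), (0,3), (0,4), (1,4), (2,4), (3,4)]

step 1: expand (3,4) (f=9, h=4) → closed; open now [(0,1) g=1 f=11, (0,5) g=3 f=11, (1,3) g=2 f=9, (1,5) g=4 f=11, (2,3) g=5 f=11, (2,5) g=5 f=11, (3,3) g=6 f=11, (3,5) g=6 f=11, (4,4) g=6 f=9]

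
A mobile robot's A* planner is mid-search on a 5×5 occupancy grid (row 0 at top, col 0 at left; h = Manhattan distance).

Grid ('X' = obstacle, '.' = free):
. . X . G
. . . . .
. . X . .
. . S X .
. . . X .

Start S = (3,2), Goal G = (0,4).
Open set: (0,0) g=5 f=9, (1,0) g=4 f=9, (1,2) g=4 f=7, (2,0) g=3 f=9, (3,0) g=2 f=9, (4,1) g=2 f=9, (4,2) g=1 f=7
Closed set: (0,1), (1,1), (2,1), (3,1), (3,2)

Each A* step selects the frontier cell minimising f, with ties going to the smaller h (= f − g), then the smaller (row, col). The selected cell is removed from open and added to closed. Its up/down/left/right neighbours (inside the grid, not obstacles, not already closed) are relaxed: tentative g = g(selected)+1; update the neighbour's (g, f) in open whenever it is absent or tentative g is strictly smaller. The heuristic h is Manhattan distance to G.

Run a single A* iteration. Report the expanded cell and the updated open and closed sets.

expanded=(1,2); open=[(0,0) g=5 f=9, (1,0) g=4 f=9, (1,3) g=5 f=7, (2,0) g=3 f=9, (3,0) g=2 f=9, (4,1) g=2 f=9, (4,2) g=1 f=7]; closed=[(0,1), (1,1), (1,2), (2,1), (3,1), (3,2)]

step 1: expand (1,2) (f=7, h=3) → closed; open now [(0,0) g=5 f=9, (1,0) g=4 f=9, (1,3) g=5 f=7, (2,0) g=3 f=9, (3,0) g=2 f=9, (4,1) g=2 f=9, (4,2) g=1 f=7]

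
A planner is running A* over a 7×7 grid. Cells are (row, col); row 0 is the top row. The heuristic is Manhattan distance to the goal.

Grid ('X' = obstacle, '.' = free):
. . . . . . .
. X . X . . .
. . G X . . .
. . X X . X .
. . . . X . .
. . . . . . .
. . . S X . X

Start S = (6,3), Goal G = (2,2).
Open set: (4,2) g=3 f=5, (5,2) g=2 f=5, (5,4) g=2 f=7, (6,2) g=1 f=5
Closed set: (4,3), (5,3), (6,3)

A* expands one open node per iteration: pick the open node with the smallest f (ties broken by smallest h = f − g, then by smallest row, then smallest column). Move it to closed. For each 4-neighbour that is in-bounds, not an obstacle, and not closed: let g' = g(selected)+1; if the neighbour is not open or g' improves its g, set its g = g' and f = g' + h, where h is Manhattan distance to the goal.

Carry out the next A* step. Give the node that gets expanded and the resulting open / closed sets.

expanded=(4,2); open=[(4,1) g=4 f=7, (5,2) g=2 f=5, (5,4) g=2 f=7, (6,2) g=1 f=5]; closed=[(4,2), (4,3), (5,3), (6,3)]

step 1: expand (4,2) (f=5, h=2) → closed; open now [(4,1) g=4 f=7, (5,2) g=2 f=5, (5,4) g=2 f=7, (6,2) g=1 f=5]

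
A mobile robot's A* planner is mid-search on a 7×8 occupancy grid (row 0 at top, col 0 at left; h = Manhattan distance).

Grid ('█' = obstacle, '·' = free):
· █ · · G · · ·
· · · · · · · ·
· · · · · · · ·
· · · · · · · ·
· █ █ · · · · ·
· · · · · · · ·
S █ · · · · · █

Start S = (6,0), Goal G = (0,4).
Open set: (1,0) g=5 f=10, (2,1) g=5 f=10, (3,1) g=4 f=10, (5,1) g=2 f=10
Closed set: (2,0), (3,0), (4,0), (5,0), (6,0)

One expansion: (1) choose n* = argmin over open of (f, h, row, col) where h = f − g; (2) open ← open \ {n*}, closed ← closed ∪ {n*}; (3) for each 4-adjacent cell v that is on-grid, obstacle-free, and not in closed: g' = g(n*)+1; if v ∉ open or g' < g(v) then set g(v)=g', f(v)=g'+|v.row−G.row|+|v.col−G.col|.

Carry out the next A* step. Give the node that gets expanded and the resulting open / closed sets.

expanded=(1,0); open=[(0,0) g=6 f=10, (1,1) g=6 f=10, (2,1) g=5 f=10, (3,1) g=4 f=10, (5,1) g=2 f=10]; closed=[(1,0), (2,0), (3,0), (4,0), (5,0), (6,0)]

step 1: expand (1,0) (f=10, h=5) → closed; open now [(0,0) g=6 f=10, (1,1) g=6 f=10, (2,1) g=5 f=10, (3,1) g=4 f=10, (5,1) g=2 f=10]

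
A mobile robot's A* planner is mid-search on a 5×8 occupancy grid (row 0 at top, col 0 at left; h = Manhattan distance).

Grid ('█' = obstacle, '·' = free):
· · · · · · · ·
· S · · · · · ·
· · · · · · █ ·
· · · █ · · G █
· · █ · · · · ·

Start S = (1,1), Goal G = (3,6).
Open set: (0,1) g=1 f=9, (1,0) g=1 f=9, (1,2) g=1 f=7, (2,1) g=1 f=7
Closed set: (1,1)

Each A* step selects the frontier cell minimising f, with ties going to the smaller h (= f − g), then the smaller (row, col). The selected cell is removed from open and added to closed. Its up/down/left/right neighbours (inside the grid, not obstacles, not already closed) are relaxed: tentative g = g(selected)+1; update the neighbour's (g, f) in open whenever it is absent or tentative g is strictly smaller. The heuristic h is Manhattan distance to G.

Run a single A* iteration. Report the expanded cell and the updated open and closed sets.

step 1: expand (1,2) (f=7, h=6) → closed; open now [(0,1) g=1 f=9, (0,2) g=2 f=9, (1,0) g=1 f=9, (1,3) g=2 f=7, (2,1) g=1 f=7, (2,2) g=2 f=7]

expanded=(1,2); open=[(0,1) g=1 f=9, (0,2) g=2 f=9, (1,0) g=1 f=9, (1,3) g=2 f=7, (2,1) g=1 f=7, (2,2) g=2 f=7]; closed=[(1,1), (1,2)]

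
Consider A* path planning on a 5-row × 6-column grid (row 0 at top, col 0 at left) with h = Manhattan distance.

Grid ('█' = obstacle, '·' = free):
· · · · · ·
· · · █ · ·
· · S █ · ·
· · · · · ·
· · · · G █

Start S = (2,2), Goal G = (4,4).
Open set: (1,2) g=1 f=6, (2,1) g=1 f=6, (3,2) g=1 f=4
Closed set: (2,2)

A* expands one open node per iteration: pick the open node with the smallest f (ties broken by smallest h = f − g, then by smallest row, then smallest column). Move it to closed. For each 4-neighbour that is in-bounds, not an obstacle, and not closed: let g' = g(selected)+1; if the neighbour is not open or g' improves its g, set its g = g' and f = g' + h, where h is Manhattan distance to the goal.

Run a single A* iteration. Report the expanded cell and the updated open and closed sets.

expanded=(3,2); open=[(1,2) g=1 f=6, (2,1) g=1 f=6, (3,1) g=2 f=6, (3,3) g=2 f=4, (4,2) g=2 f=4]; closed=[(2,2), (3,2)]

step 1: expand (3,2) (f=4, h=3) → closed; open now [(1,2) g=1 f=6, (2,1) g=1 f=6, (3,1) g=2 f=6, (3,3) g=2 f=4, (4,2) g=2 f=4]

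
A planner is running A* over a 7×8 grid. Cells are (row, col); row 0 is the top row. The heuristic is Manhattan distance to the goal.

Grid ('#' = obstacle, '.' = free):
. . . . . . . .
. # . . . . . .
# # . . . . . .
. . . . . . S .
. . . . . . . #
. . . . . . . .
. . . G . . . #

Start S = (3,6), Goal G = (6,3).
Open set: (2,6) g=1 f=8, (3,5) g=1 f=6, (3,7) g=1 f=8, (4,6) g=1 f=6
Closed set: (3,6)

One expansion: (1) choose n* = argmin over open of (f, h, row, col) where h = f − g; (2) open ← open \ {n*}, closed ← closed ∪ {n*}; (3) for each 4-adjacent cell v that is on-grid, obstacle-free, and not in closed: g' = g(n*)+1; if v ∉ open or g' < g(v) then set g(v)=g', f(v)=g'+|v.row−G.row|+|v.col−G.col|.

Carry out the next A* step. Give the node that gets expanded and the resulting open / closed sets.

step 1: expand (3,5) (f=6, h=5) → closed; open now [(2,5) g=2 f=8, (2,6) g=1 f=8, (3,4) g=2 f=6, (3,7) g=1 f=8, (4,5) g=2 f=6, (4,6) g=1 f=6]

expanded=(3,5); open=[(2,5) g=2 f=8, (2,6) g=1 f=8, (3,4) g=2 f=6, (3,7) g=1 f=8, (4,5) g=2 f=6, (4,6) g=1 f=6]; closed=[(3,5), (3,6)]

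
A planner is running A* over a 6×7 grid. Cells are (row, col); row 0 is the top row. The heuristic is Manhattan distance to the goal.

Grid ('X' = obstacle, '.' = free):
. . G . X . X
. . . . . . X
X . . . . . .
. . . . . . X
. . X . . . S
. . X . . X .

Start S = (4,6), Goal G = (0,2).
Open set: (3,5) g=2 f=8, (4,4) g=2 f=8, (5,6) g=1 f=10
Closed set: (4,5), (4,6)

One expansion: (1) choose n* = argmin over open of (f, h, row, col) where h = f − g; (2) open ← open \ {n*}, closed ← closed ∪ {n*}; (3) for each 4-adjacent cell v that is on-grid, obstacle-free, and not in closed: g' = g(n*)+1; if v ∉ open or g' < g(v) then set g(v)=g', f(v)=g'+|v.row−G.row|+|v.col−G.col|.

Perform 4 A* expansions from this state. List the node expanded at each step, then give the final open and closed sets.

step 1: expand (3,5) (f=8, h=6) → closed; open now [(2,5) g=3 f=8, (3,4) g=3 f=8, (4,4) g=2 f=8, (5,6) g=1 f=10]
step 2: expand (2,5) (f=8, h=5) → closed; open now [(1,5) g=4 f=8, (2,4) g=4 f=8, (2,6) g=4 f=10, (3,4) g=3 f=8, (4,4) g=2 f=8, (5,6) g=1 f=10]
step 3: expand (1,5) (f=8, h=4) → closed; open now [(0,5) g=5 f=8, (1,4) g=5 f=8, (2,4) g=4 f=8, (2,6) g=4 f=10, (3,4) g=3 f=8, (4,4) g=2 f=8, (5,6) g=1 f=10]
step 4: expand (0,5) (f=8, h=3) → closed; open now [(1,4) g=5 f=8, (2,4) g=4 f=8, (2,6) g=4 f=10, (3,4) g=3 f=8, (4,4) g=2 f=8, (5,6) g=1 f=10]

order=[(3,5) → (2,5) → (1,5) → (0,5)]; open=[(1,4) g=5 f=8, (2,4) g=4 f=8, (2,6) g=4 f=10, (3,4) g=3 f=8, (4,4) g=2 f=8, (5,6) g=1 f=10]; closed=[(0,5), (1,5), (2,5), (3,5), (4,5), (4,6)]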